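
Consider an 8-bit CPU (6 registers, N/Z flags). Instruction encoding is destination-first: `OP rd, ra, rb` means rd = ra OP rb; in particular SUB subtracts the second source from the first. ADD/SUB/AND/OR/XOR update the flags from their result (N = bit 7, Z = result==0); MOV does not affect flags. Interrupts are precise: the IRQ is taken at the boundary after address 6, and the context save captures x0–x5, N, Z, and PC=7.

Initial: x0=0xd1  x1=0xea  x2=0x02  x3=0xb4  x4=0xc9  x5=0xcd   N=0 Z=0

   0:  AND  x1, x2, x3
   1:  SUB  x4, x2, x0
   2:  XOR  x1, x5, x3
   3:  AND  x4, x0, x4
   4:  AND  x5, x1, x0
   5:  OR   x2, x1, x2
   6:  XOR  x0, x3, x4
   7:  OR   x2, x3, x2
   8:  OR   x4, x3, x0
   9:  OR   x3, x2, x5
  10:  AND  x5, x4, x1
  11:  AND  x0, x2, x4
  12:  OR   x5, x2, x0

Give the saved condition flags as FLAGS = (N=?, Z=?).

after  0: x0=0xd1 x1=0x00 x2=0x02 x3=0xb4 x4=0xc9 x5=0xcd  N=0 Z=1
after  1: x0=0xd1 x1=0x00 x2=0x02 x3=0xb4 x4=0x31 x5=0xcd  N=0 Z=0
after  2: x0=0xd1 x1=0x79 x2=0x02 x3=0xb4 x4=0x31 x5=0xcd  N=0 Z=0
after  3: x0=0xd1 x1=0x79 x2=0x02 x3=0xb4 x4=0x11 x5=0xcd  N=0 Z=0
after  4: x0=0xd1 x1=0x79 x2=0x02 x3=0xb4 x4=0x11 x5=0x51  N=0 Z=0
after  5: x0=0xd1 x1=0x79 x2=0x7b x3=0xb4 x4=0x11 x5=0x51  N=0 Z=0
after  6: x0=0xa5 x1=0x79 x2=0x7b x3=0xb4 x4=0x11 x5=0x51  N=1 Z=0
-- IRQ taken; context saved, return-PC = 7 --

FLAGS = (N=1, Z=0)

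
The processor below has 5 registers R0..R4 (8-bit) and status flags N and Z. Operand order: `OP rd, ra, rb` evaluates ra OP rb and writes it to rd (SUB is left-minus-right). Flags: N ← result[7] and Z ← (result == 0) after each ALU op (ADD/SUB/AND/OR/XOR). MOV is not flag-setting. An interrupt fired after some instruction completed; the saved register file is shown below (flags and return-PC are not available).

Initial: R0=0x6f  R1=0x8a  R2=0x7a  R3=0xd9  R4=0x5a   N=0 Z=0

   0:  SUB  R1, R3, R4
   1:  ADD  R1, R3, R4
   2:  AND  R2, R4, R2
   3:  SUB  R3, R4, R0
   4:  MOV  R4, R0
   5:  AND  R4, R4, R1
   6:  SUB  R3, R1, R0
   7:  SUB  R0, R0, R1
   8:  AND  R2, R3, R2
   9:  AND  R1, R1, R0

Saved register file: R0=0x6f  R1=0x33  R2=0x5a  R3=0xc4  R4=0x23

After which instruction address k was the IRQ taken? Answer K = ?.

after  0: R0=0x6f R1=0x7f R2=0x7a R3=0xd9 R4=0x5a  N=0 Z=0
after  1: R0=0x6f R1=0x33 R2=0x7a R3=0xd9 R4=0x5a  N=0 Z=0
after  2: R0=0x6f R1=0x33 R2=0x5a R3=0xd9 R4=0x5a  N=0 Z=0
after  3: R0=0x6f R1=0x33 R2=0x5a R3=0xeb R4=0x5a  N=1 Z=0
after  4: R0=0x6f R1=0x33 R2=0x5a R3=0xeb R4=0x6f  N=1 Z=0
after  5: R0=0x6f R1=0x33 R2=0x5a R3=0xeb R4=0x23  N=0 Z=0
after  6: R0=0x6f R1=0x33 R2=0x5a R3=0xc4 R4=0x23  N=1 Z=0
-- IRQ taken; context saved, return-PC = 7 --

K = 6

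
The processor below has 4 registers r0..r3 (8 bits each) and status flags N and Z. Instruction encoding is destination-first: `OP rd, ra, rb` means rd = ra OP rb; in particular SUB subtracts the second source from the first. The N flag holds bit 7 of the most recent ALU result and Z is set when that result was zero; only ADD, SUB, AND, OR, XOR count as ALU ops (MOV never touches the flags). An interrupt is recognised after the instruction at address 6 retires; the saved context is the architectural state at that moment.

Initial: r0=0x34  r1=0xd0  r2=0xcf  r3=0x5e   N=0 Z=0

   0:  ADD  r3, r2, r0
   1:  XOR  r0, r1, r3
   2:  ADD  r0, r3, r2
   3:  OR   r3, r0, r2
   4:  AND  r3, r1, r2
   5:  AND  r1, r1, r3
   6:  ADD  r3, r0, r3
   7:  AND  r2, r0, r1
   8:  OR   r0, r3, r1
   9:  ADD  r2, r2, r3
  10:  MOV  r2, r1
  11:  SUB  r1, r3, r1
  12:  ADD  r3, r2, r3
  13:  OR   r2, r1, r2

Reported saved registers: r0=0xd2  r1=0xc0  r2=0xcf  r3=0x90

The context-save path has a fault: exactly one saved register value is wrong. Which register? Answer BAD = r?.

BAD = r3

after  0: r0=0x34 r1=0xd0 r2=0xcf r3=0x03  N=0 Z=0
after  1: r0=0xd3 r1=0xd0 r2=0xcf r3=0x03  N=1 Z=0
after  2: r0=0xd2 r1=0xd0 r2=0xcf r3=0x03  N=1 Z=0
after  3: r0=0xd2 r1=0xd0 r2=0xcf r3=0xdf  N=1 Z=0
after  4: r0=0xd2 r1=0xd0 r2=0xcf r3=0xc0  N=1 Z=0
after  5: r0=0xd2 r1=0xc0 r2=0xcf r3=0xc0  N=1 Z=0
after  6: r0=0xd2 r1=0xc0 r2=0xcf r3=0x92  N=1 Z=0
-- IRQ taken; context saved, return-PC = 7 --
mismatch: r3: reported 0x90 vs actual 0x92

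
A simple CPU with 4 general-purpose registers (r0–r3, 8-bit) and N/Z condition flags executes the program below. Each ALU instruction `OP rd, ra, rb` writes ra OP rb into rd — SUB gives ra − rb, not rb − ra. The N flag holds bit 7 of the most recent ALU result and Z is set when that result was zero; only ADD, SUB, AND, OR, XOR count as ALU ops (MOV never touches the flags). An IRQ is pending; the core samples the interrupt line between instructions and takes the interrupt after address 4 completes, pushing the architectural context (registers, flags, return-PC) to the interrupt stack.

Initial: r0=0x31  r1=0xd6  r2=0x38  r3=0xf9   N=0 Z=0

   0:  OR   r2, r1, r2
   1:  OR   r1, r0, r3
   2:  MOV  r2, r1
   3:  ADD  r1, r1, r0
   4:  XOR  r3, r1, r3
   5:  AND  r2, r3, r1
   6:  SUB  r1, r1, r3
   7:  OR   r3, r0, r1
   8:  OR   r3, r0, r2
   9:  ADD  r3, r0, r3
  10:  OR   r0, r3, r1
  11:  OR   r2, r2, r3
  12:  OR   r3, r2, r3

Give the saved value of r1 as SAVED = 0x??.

after  0: r0=0x31 r1=0xd6 r2=0xfe r3=0xf9  N=1 Z=0
after  1: r0=0x31 r1=0xf9 r2=0xfe r3=0xf9  N=1 Z=0
after  2: r0=0x31 r1=0xf9 r2=0xf9 r3=0xf9  N=1 Z=0
after  3: r0=0x31 r1=0x2a r2=0xf9 r3=0xf9  N=0 Z=0
after  4: r0=0x31 r1=0x2a r2=0xf9 r3=0xd3  N=1 Z=0
-- IRQ taken; context saved, return-PC = 5 --

SAVED = 0x2a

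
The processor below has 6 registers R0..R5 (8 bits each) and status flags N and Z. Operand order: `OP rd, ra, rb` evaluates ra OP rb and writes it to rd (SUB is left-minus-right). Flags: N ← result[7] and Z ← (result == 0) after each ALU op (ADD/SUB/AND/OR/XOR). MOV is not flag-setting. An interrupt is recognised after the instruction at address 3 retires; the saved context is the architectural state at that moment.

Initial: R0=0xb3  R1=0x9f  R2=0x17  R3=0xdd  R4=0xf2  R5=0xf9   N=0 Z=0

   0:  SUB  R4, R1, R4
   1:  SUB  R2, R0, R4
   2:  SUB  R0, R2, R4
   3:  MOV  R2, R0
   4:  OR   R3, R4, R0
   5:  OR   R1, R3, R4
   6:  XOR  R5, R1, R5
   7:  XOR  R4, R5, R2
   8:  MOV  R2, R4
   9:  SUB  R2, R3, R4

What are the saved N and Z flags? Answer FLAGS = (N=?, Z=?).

after  0: R0=0xb3 R1=0x9f R2=0x17 R3=0xdd R4=0xad R5=0xf9  N=1 Z=0
after  1: R0=0xb3 R1=0x9f R2=0x06 R3=0xdd R4=0xad R5=0xf9  N=0 Z=0
after  2: R0=0x59 R1=0x9f R2=0x06 R3=0xdd R4=0xad R5=0xf9  N=0 Z=0
after  3: R0=0x59 R1=0x9f R2=0x59 R3=0xdd R4=0xad R5=0xf9  N=0 Z=0
-- IRQ taken; context saved, return-PC = 4 --

FLAGS = (N=0, Z=0)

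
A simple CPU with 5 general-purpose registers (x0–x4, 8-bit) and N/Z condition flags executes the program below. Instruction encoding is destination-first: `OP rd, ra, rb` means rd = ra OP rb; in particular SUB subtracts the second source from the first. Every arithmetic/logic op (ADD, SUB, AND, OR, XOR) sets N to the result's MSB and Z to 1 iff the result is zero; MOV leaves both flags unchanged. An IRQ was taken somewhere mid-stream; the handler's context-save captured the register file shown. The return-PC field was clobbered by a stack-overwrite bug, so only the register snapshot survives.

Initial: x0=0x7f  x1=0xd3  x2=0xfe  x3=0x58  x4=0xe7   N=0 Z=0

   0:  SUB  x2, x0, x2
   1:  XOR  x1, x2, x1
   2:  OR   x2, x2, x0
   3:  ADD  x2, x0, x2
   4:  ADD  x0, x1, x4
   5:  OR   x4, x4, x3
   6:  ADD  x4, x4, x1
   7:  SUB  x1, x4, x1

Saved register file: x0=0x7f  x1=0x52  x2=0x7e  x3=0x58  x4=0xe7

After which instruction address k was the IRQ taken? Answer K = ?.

K = 3

after  0: x0=0x7f x1=0xd3 x2=0x81 x3=0x58 x4=0xe7  N=1 Z=0
after  1: x0=0x7f x1=0x52 x2=0x81 x3=0x58 x4=0xe7  N=0 Z=0
after  2: x0=0x7f x1=0x52 x2=0xff x3=0x58 x4=0xe7  N=1 Z=0
after  3: x0=0x7f x1=0x52 x2=0x7e x3=0x58 x4=0xe7  N=0 Z=0
-- IRQ taken; context saved, return-PC = 4 --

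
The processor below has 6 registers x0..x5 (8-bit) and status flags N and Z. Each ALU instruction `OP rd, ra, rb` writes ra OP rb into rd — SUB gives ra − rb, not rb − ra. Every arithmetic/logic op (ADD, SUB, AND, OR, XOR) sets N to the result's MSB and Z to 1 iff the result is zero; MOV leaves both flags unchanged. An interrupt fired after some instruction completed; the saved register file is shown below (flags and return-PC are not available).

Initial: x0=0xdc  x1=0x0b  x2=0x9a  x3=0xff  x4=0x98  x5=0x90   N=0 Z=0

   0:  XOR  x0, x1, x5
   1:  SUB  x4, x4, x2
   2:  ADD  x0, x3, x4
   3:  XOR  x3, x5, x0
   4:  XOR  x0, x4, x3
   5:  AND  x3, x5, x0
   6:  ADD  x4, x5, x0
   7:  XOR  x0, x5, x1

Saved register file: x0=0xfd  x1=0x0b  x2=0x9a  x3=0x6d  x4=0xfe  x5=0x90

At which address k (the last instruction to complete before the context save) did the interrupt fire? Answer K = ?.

after  0: x0=0x9b x1=0x0b x2=0x9a x3=0xff x4=0x98 x5=0x90  N=1 Z=0
after  1: x0=0x9b x1=0x0b x2=0x9a x3=0xff x4=0xfe x5=0x90  N=1 Z=0
after  2: x0=0xfd x1=0x0b x2=0x9a x3=0xff x4=0xfe x5=0x90  N=1 Z=0
after  3: x0=0xfd x1=0x0b x2=0x9a x3=0x6d x4=0xfe x5=0x90  N=0 Z=0
-- IRQ taken; context saved, return-PC = 4 --

K = 3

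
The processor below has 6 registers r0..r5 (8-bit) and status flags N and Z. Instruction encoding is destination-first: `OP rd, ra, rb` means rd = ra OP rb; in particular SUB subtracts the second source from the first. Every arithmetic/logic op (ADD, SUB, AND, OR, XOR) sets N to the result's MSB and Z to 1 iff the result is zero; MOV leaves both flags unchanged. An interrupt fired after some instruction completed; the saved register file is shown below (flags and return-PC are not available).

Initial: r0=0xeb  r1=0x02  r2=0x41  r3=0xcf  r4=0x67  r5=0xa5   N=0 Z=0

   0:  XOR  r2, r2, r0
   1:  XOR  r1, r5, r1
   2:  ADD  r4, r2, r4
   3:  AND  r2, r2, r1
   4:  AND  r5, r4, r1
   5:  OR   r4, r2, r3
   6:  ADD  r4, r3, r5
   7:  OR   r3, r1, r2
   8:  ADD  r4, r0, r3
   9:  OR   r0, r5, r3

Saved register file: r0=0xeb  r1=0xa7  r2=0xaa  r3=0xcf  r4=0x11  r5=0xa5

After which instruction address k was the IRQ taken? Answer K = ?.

after  0: r0=0xeb r1=0x02 r2=0xaa r3=0xcf r4=0x67 r5=0xa5  N=1 Z=0
after  1: r0=0xeb r1=0xa7 r2=0xaa r3=0xcf r4=0x67 r5=0xa5  N=1 Z=0
after  2: r0=0xeb r1=0xa7 r2=0xaa r3=0xcf r4=0x11 r5=0xa5  N=0 Z=0
-- IRQ taken; context saved, return-PC = 3 --

K = 2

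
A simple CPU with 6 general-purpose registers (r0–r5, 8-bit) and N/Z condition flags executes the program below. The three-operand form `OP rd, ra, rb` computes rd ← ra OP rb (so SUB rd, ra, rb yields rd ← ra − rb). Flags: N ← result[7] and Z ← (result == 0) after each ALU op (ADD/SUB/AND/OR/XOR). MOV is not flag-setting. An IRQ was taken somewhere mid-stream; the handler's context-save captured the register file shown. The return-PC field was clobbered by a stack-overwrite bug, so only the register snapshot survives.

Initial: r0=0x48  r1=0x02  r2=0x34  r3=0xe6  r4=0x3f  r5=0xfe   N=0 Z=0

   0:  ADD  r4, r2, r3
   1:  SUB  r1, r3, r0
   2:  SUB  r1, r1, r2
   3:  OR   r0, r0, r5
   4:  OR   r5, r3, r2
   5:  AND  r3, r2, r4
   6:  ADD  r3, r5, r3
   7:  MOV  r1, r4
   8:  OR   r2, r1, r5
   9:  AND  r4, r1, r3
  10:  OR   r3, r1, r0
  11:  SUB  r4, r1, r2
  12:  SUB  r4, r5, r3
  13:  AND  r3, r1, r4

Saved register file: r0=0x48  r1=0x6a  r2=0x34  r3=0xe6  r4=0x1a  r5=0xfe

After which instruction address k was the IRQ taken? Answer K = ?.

K = 2

after  0: r0=0x48 r1=0x02 r2=0x34 r3=0xe6 r4=0x1a r5=0xfe  N=0 Z=0
after  1: r0=0x48 r1=0x9e r2=0x34 r3=0xe6 r4=0x1a r5=0xfe  N=1 Z=0
after  2: r0=0x48 r1=0x6a r2=0x34 r3=0xe6 r4=0x1a r5=0xfe  N=0 Z=0
-- IRQ taken; context saved, return-PC = 3 --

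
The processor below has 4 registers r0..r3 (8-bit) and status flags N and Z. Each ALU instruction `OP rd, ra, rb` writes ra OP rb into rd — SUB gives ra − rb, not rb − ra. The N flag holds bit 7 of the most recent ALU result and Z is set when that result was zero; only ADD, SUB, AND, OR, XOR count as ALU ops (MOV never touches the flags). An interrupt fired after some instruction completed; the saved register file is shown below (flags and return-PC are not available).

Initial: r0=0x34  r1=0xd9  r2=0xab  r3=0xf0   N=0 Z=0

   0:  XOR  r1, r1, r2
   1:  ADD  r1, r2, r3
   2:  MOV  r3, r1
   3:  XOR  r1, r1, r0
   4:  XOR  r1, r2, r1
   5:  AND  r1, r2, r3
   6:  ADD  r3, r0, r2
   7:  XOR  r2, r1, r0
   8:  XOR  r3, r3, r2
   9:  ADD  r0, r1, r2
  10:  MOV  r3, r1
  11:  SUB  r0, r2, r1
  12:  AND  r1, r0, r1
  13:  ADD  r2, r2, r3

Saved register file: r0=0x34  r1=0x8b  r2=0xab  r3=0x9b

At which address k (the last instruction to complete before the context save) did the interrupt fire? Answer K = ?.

after  0: r0=0x34 r1=0x72 r2=0xab r3=0xf0  N=0 Z=0
after  1: r0=0x34 r1=0x9b r2=0xab r3=0xf0  N=1 Z=0
after  2: r0=0x34 r1=0x9b r2=0xab r3=0x9b  N=1 Z=0
after  3: r0=0x34 r1=0xaf r2=0xab r3=0x9b  N=1 Z=0
after  4: r0=0x34 r1=0x04 r2=0xab r3=0x9b  N=0 Z=0
after  5: r0=0x34 r1=0x8b r2=0xab r3=0x9b  N=1 Z=0
-- IRQ taken; context saved, return-PC = 6 --

K = 5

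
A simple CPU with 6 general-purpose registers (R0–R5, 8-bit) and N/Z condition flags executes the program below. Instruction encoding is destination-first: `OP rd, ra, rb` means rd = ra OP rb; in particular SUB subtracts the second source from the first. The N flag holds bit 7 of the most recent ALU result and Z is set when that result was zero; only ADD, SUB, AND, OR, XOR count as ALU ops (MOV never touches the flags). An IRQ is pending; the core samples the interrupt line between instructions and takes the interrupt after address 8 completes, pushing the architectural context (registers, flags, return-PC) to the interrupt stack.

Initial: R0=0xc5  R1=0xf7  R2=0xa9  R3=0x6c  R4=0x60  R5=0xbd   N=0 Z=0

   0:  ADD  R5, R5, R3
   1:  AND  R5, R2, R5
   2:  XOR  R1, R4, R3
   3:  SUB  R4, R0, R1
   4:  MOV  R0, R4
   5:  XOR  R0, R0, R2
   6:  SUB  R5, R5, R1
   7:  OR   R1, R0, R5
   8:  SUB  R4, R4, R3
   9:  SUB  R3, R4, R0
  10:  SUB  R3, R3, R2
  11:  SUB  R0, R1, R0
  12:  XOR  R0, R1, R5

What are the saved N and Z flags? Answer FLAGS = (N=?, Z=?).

after  0: R0=0xc5 R1=0xf7 R2=0xa9 R3=0x6c R4=0x60 R5=0x29  N=0 Z=0
after  1: R0=0xc5 R1=0xf7 R2=0xa9 R3=0x6c R4=0x60 R5=0x29  N=0 Z=0
after  2: R0=0xc5 R1=0x0c R2=0xa9 R3=0x6c R4=0x60 R5=0x29  N=0 Z=0
after  3: R0=0xc5 R1=0x0c R2=0xa9 R3=0x6c R4=0xb9 R5=0x29  N=1 Z=0
after  4: R0=0xb9 R1=0x0c R2=0xa9 R3=0x6c R4=0xb9 R5=0x29  N=1 Z=0
after  5: R0=0x10 R1=0x0c R2=0xa9 R3=0x6c R4=0xb9 R5=0x29  N=0 Z=0
after  6: R0=0x10 R1=0x0c R2=0xa9 R3=0x6c R4=0xb9 R5=0x1d  N=0 Z=0
after  7: R0=0x10 R1=0x1d R2=0xa9 R3=0x6c R4=0xb9 R5=0x1d  N=0 Z=0
after  8: R0=0x10 R1=0x1d R2=0xa9 R3=0x6c R4=0x4d R5=0x1d  N=0 Z=0
-- IRQ taken; context saved, return-PC = 9 --

FLAGS = (N=0, Z=0)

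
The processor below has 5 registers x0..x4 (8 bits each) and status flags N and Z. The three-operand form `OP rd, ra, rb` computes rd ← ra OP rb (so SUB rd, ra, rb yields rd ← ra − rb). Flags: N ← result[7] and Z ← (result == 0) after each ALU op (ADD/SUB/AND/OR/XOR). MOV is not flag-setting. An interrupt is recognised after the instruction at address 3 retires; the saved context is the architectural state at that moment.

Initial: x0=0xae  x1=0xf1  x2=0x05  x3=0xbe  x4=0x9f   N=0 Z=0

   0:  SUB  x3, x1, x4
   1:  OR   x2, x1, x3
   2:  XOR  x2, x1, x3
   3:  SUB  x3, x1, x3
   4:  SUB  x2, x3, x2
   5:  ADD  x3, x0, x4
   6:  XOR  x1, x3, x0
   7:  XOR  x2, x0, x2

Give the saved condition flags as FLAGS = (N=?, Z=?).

after  0: x0=0xae x1=0xf1 x2=0x05 x3=0x52 x4=0x9f  N=0 Z=0
after  1: x0=0xae x1=0xf1 x2=0xf3 x3=0x52 x4=0x9f  N=1 Z=0
after  2: x0=0xae x1=0xf1 x2=0xa3 x3=0x52 x4=0x9f  N=1 Z=0
after  3: x0=0xae x1=0xf1 x2=0xa3 x3=0x9f x4=0x9f  N=1 Z=0
-- IRQ taken; context saved, return-PC = 4 --

FLAGS = (N=1, Z=0)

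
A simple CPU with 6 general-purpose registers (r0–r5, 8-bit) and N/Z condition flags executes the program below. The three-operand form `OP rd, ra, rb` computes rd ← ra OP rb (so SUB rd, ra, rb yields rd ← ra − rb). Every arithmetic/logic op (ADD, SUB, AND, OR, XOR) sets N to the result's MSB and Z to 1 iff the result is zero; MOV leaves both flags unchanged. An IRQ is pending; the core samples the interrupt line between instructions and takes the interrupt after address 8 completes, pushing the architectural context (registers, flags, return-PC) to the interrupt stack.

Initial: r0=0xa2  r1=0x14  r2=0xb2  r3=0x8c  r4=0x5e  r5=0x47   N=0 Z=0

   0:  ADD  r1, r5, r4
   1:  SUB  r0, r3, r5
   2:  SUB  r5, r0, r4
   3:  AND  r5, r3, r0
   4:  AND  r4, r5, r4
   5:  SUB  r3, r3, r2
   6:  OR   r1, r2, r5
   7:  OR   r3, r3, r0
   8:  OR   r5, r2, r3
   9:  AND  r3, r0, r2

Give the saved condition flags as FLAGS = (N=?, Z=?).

FLAGS = (N=1, Z=0)

after  0: r0=0xa2 r1=0xa5 r2=0xb2 r3=0x8c r4=0x5e r5=0x47  N=1 Z=0
after  1: r0=0x45 r1=0xa5 r2=0xb2 r3=0x8c r4=0x5e r5=0x47  N=0 Z=0
after  2: r0=0x45 r1=0xa5 r2=0xb2 r3=0x8c r4=0x5e r5=0xe7  N=1 Z=0
after  3: r0=0x45 r1=0xa5 r2=0xb2 r3=0x8c r4=0x5e r5=0x04  N=0 Z=0
after  4: r0=0x45 r1=0xa5 r2=0xb2 r3=0x8c r4=0x04 r5=0x04  N=0 Z=0
after  5: r0=0x45 r1=0xa5 r2=0xb2 r3=0xda r4=0x04 r5=0x04  N=1 Z=0
after  6: r0=0x45 r1=0xb6 r2=0xb2 r3=0xda r4=0x04 r5=0x04  N=1 Z=0
after  7: r0=0x45 r1=0xb6 r2=0xb2 r3=0xdf r4=0x04 r5=0x04  N=1 Z=0
after  8: r0=0x45 r1=0xb6 r2=0xb2 r3=0xdf r4=0x04 r5=0xff  N=1 Z=0
-- IRQ taken; context saved, return-PC = 9 --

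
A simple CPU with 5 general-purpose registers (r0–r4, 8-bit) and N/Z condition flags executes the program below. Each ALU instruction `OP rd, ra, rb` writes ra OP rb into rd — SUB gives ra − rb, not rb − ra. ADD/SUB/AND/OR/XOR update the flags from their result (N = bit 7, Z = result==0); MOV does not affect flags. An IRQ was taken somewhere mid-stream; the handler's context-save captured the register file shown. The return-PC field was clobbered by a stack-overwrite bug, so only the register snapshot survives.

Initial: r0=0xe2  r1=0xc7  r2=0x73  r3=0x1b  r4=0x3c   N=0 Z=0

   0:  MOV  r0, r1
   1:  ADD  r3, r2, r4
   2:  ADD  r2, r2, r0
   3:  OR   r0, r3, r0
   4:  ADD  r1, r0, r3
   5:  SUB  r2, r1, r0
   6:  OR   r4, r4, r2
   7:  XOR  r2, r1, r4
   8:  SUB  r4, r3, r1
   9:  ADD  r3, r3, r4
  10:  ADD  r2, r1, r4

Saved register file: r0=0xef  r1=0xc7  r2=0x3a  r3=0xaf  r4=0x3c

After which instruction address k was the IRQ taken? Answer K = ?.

after  0: r0=0xc7 r1=0xc7 r2=0x73 r3=0x1b r4=0x3c  N=0 Z=0
after  1: r0=0xc7 r1=0xc7 r2=0x73 r3=0xaf r4=0x3c  N=1 Z=0
after  2: r0=0xc7 r1=0xc7 r2=0x3a r3=0xaf r4=0x3c  N=0 Z=0
after  3: r0=0xef r1=0xc7 r2=0x3a r3=0xaf r4=0x3c  N=1 Z=0
-- IRQ taken; context saved, return-PC = 4 --

K = 3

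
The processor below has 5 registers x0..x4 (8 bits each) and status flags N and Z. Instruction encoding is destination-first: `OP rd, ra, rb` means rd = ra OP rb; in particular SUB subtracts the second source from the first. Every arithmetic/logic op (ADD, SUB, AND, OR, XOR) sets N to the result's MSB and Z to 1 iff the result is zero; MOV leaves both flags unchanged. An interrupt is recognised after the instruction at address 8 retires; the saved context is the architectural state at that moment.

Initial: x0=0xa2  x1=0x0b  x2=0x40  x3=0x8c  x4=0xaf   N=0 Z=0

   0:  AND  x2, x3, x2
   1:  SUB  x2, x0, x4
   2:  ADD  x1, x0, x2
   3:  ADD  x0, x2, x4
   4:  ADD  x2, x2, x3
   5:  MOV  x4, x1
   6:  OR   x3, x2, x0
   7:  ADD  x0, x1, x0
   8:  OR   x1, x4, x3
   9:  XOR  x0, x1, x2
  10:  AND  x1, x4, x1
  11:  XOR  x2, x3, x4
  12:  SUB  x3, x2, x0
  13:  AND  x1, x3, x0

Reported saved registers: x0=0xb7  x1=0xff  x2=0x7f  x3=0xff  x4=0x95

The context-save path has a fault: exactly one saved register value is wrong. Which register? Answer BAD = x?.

after  0: x0=0xa2 x1=0x0b x2=0x00 x3=0x8c x4=0xaf  N=0 Z=1
after  1: x0=0xa2 x1=0x0b x2=0xf3 x3=0x8c x4=0xaf  N=1 Z=0
after  2: x0=0xa2 x1=0x95 x2=0xf3 x3=0x8c x4=0xaf  N=1 Z=0
after  3: x0=0xa2 x1=0x95 x2=0xf3 x3=0x8c x4=0xaf  N=1 Z=0
after  4: x0=0xa2 x1=0x95 x2=0x7f x3=0x8c x4=0xaf  N=0 Z=0
after  5: x0=0xa2 x1=0x95 x2=0x7f x3=0x8c x4=0x95  N=0 Z=0
after  6: x0=0xa2 x1=0x95 x2=0x7f x3=0xff x4=0x95  N=1 Z=0
after  7: x0=0x37 x1=0x95 x2=0x7f x3=0xff x4=0x95  N=0 Z=0
after  8: x0=0x37 x1=0xff x2=0x7f x3=0xff x4=0x95  N=1 Z=0
-- IRQ taken; context saved, return-PC = 9 --
mismatch: x0: reported 0xb7 vs actual 0x37

BAD = x0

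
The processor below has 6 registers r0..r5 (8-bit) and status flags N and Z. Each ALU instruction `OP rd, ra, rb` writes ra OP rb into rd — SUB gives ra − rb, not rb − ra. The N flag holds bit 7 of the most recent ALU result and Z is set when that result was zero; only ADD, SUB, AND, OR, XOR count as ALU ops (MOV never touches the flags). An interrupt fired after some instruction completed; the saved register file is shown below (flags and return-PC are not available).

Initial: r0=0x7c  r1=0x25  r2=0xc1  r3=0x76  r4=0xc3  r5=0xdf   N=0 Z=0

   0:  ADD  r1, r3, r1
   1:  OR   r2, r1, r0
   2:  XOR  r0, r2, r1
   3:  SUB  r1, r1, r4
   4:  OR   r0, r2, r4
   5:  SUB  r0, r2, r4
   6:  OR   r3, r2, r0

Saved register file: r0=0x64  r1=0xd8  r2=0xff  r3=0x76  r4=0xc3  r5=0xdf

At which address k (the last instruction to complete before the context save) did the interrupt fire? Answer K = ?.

K = 3

after  0: r0=0x7c r1=0x9b r2=0xc1 r3=0x76 r4=0xc3 r5=0xdf  N=1 Z=0
after  1: r0=0x7c r1=0x9b r2=0xff r3=0x76 r4=0xc3 r5=0xdf  N=1 Z=0
after  2: r0=0x64 r1=0x9b r2=0xff r3=0x76 r4=0xc3 r5=0xdf  N=0 Z=0
after  3: r0=0x64 r1=0xd8 r2=0xff r3=0x76 r4=0xc3 r5=0xdf  N=1 Z=0
-- IRQ taken; context saved, return-PC = 4 --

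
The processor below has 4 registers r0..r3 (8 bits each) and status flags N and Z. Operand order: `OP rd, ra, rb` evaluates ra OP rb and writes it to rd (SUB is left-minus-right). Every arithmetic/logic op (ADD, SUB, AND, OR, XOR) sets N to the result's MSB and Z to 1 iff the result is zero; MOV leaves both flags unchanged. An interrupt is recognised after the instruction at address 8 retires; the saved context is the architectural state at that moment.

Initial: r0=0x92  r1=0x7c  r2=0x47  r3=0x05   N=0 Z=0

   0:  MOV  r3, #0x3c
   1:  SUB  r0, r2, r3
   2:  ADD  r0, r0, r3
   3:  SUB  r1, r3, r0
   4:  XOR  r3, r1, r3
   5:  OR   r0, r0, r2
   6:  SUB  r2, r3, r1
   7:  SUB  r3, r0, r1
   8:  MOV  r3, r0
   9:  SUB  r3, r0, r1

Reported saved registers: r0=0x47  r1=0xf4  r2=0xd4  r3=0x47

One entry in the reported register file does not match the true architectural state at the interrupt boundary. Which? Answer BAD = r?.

BAD = r1

after  0: r0=0x92 r1=0x7c r2=0x47 r3=0x3c  N=0 Z=0
after  1: r0=0x0b r1=0x7c r2=0x47 r3=0x3c  N=0 Z=0
after  2: r0=0x47 r1=0x7c r2=0x47 r3=0x3c  N=0 Z=0
after  3: r0=0x47 r1=0xf5 r2=0x47 r3=0x3c  N=1 Z=0
after  4: r0=0x47 r1=0xf5 r2=0x47 r3=0xc9  N=1 Z=0
after  5: r0=0x47 r1=0xf5 r2=0x47 r3=0xc9  N=0 Z=0
after  6: r0=0x47 r1=0xf5 r2=0xd4 r3=0xc9  N=1 Z=0
after  7: r0=0x47 r1=0xf5 r2=0xd4 r3=0x52  N=0 Z=0
after  8: r0=0x47 r1=0xf5 r2=0xd4 r3=0x47  N=0 Z=0
-- IRQ taken; context saved, return-PC = 9 --
mismatch: r1: reported 0xf4 vs actual 0xf5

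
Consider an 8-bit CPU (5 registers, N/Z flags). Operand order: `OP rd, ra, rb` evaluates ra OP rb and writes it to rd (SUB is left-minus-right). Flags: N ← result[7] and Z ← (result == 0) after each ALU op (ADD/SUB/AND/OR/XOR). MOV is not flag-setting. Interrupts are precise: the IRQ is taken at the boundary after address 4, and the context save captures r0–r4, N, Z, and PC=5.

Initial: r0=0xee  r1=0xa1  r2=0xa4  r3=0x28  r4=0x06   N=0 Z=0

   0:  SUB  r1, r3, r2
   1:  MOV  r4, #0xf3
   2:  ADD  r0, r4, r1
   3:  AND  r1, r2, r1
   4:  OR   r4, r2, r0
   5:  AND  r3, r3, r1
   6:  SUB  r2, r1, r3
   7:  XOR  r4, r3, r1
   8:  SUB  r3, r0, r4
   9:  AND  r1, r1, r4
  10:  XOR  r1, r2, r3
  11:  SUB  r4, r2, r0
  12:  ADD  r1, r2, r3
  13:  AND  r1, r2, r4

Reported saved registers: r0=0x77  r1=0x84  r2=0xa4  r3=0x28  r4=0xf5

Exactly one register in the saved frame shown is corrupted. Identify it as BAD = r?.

after  0: r0=0xee r1=0x84 r2=0xa4 r3=0x28 r4=0x06  N=1 Z=0
after  1: r0=0xee r1=0x84 r2=0xa4 r3=0x28 r4=0xf3  N=1 Z=0
after  2: r0=0x77 r1=0x84 r2=0xa4 r3=0x28 r4=0xf3  N=0 Z=0
after  3: r0=0x77 r1=0x84 r2=0xa4 r3=0x28 r4=0xf3  N=1 Z=0
after  4: r0=0x77 r1=0x84 r2=0xa4 r3=0x28 r4=0xf7  N=1 Z=0
-- IRQ taken; context saved, return-PC = 5 --
mismatch: r4: reported 0xf5 vs actual 0xf7

BAD = r4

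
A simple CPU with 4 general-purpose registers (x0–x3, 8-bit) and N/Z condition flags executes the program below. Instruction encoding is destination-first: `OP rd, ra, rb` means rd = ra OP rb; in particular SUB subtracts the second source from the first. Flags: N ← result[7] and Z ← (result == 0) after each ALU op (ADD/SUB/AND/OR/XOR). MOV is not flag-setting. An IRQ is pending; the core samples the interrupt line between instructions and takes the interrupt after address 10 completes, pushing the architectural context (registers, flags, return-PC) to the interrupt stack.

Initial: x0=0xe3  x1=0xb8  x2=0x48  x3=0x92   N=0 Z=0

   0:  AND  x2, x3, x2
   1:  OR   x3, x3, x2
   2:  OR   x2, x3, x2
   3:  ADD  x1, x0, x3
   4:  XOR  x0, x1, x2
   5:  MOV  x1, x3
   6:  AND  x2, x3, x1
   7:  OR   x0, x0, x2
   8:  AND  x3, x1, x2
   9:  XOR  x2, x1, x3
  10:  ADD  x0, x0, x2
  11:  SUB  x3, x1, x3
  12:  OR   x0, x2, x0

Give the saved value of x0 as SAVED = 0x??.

after  0: x0=0xe3 x1=0xb8 x2=0x00 x3=0x92  N=0 Z=1
after  1: x0=0xe3 x1=0xb8 x2=0x00 x3=0x92  N=1 Z=0
after  2: x0=0xe3 x1=0xb8 x2=0x92 x3=0x92  N=1 Z=0
after  3: x0=0xe3 x1=0x75 x2=0x92 x3=0x92  N=0 Z=0
after  4: x0=0xe7 x1=0x75 x2=0x92 x3=0x92  N=1 Z=0
after  5: x0=0xe7 x1=0x92 x2=0x92 x3=0x92  N=1 Z=0
after  6: x0=0xe7 x1=0x92 x2=0x92 x3=0x92  N=1 Z=0
after  7: x0=0xf7 x1=0x92 x2=0x92 x3=0x92  N=1 Z=0
after  8: x0=0xf7 x1=0x92 x2=0x92 x3=0x92  N=1 Z=0
after  9: x0=0xf7 x1=0x92 x2=0x00 x3=0x92  N=0 Z=1
after 10: x0=0xf7 x1=0x92 x2=0x00 x3=0x92  N=1 Z=0
-- IRQ taken; context saved, return-PC = 11 --

SAVED = 0xf7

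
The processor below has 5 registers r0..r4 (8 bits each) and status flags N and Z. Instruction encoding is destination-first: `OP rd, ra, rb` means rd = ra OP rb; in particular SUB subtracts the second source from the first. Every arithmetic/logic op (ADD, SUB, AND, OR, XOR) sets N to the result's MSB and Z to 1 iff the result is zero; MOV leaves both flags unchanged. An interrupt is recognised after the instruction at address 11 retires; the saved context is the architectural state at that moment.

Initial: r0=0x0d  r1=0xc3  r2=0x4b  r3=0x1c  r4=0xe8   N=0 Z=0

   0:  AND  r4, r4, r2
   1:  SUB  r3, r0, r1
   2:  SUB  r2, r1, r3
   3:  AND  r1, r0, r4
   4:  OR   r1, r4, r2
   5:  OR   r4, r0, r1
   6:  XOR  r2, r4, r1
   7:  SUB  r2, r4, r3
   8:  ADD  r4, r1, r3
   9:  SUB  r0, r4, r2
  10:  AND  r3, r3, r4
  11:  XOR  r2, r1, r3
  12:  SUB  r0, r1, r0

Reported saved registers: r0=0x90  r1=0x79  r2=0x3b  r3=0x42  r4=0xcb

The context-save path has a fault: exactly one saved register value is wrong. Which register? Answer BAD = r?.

after  0: r0=0x0d r1=0xc3 r2=0x4b r3=0x1c r4=0x48  N=0 Z=0
after  1: r0=0x0d r1=0xc3 r2=0x4b r3=0x4a r4=0x48  N=0 Z=0
after  2: r0=0x0d r1=0xc3 r2=0x79 r3=0x4a r4=0x48  N=0 Z=0
after  3: r0=0x0d r1=0x08 r2=0x79 r3=0x4a r4=0x48  N=0 Z=0
after  4: r0=0x0d r1=0x79 r2=0x79 r3=0x4a r4=0x48  N=0 Z=0
after  5: r0=0x0d r1=0x79 r2=0x79 r3=0x4a r4=0x7d  N=0 Z=0
after  6: r0=0x0d r1=0x79 r2=0x04 r3=0x4a r4=0x7d  N=0 Z=0
after  7: r0=0x0d r1=0x79 r2=0x33 r3=0x4a r4=0x7d  N=0 Z=0
after  8: r0=0x0d r1=0x79 r2=0x33 r3=0x4a r4=0xc3  N=1 Z=0
after  9: r0=0x90 r1=0x79 r2=0x33 r3=0x4a r4=0xc3  N=1 Z=0
after 10: r0=0x90 r1=0x79 r2=0x33 r3=0x42 r4=0xc3  N=0 Z=0
after 11: r0=0x90 r1=0x79 r2=0x3b r3=0x42 r4=0xc3  N=0 Z=0
-- IRQ taken; context saved, return-PC = 12 --
mismatch: r4: reported 0xcb vs actual 0xc3

BAD = r4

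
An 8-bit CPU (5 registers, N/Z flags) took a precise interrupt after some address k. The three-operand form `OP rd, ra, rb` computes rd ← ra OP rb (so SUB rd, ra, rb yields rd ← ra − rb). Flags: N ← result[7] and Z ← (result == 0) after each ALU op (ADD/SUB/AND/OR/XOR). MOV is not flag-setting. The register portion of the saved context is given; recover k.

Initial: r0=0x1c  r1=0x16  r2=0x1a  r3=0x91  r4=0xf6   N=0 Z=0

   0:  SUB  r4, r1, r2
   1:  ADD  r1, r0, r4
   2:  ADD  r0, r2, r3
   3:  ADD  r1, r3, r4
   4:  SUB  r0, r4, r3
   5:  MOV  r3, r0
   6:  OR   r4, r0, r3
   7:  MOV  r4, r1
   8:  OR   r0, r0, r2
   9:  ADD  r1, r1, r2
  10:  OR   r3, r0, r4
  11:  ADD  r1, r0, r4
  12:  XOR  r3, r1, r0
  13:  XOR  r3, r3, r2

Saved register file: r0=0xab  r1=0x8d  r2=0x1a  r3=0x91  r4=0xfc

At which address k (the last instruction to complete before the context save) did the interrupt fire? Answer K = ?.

K = 3

after  0: r0=0x1c r1=0x16 r2=0x1a r3=0x91 r4=0xfc  N=1 Z=0
after  1: r0=0x1c r1=0x18 r2=0x1a r3=0x91 r4=0xfc  N=0 Z=0
after  2: r0=0xab r1=0x18 r2=0x1a r3=0x91 r4=0xfc  N=1 Z=0
after  3: r0=0xab r1=0x8d r2=0x1a r3=0x91 r4=0xfc  N=1 Z=0
-- IRQ taken; context saved, return-PC = 4 --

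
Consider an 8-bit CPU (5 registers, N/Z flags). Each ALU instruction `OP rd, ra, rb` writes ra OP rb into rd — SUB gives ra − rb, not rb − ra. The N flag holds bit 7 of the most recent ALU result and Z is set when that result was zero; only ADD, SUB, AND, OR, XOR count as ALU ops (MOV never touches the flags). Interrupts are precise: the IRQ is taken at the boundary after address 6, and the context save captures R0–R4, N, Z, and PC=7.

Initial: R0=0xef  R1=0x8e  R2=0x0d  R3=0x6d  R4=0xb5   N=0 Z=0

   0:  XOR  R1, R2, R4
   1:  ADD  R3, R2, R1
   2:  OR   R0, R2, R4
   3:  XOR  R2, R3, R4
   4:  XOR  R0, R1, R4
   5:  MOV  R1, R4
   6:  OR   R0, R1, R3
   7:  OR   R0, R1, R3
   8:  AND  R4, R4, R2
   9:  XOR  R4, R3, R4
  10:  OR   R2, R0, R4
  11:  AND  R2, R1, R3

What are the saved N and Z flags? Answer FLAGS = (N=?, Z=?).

after  0: R0=0xef R1=0xb8 R2=0x0d R3=0x6d R4=0xb5  N=1 Z=0
after  1: R0=0xef R1=0xb8 R2=0x0d R3=0xc5 R4=0xb5  N=1 Z=0
after  2: R0=0xbd R1=0xb8 R2=0x0d R3=0xc5 R4=0xb5  N=1 Z=0
after  3: R0=0xbd R1=0xb8 R2=0x70 R3=0xc5 R4=0xb5  N=0 Z=0
after  4: R0=0x0d R1=0xb8 R2=0x70 R3=0xc5 R4=0xb5  N=0 Z=0
after  5: R0=0x0d R1=0xb5 R2=0x70 R3=0xc5 R4=0xb5  N=0 Z=0
after  6: R0=0xf5 R1=0xb5 R2=0x70 R3=0xc5 R4=0xb5  N=1 Z=0
-- IRQ taken; context saved, return-PC = 7 --

FLAGS = (N=1, Z=0)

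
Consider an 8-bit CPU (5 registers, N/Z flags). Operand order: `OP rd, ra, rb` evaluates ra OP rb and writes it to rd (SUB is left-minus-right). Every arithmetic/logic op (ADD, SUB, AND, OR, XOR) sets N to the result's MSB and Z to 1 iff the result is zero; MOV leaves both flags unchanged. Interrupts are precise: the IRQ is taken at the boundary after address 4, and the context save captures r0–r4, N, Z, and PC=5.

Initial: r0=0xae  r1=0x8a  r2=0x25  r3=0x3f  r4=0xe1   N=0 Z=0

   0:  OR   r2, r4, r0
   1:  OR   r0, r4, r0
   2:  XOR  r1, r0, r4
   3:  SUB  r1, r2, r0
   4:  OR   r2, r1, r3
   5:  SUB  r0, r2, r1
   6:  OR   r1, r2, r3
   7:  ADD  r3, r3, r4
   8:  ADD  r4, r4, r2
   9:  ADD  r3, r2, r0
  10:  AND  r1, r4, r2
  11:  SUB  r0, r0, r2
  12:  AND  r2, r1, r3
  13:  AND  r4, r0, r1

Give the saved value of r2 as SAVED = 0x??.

SAVED = 0x3f

after  0: r0=0xae r1=0x8a r2=0xef r3=0x3f r4=0xe1  N=1 Z=0
after  1: r0=0xef r1=0x8a r2=0xef r3=0x3f r4=0xe1  N=1 Z=0
after  2: r0=0xef r1=0x0e r2=0xef r3=0x3f r4=0xe1  N=0 Z=0
after  3: r0=0xef r1=0x00 r2=0xef r3=0x3f r4=0xe1  N=0 Z=1
after  4: r0=0xef r1=0x00 r2=0x3f r3=0x3f r4=0xe1  N=0 Z=0
-- IRQ taken; context saved, return-PC = 5 --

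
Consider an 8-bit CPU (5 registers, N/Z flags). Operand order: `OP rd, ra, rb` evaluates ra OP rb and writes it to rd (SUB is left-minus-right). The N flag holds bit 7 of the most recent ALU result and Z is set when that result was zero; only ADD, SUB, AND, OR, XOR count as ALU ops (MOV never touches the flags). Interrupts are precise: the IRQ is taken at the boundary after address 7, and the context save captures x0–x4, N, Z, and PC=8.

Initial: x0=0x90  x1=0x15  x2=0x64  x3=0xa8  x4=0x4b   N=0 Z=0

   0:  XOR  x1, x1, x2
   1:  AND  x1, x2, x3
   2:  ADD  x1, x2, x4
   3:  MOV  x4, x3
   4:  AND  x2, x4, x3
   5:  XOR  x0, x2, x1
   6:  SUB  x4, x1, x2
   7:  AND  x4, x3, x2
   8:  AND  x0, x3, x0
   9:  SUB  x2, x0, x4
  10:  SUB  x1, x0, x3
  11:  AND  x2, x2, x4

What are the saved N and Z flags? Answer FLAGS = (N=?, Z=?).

FLAGS = (N=1, Z=0)

after  0: x0=0x90 x1=0x71 x2=0x64 x3=0xa8 x4=0x4b  N=0 Z=0
after  1: x0=0x90 x1=0x20 x2=0x64 x3=0xa8 x4=0x4b  N=0 Z=0
after  2: x0=0x90 x1=0xaf x2=0x64 x3=0xa8 x4=0x4b  N=1 Z=0
after  3: x0=0x90 x1=0xaf x2=0x64 x3=0xa8 x4=0xa8  N=1 Z=0
after  4: x0=0x90 x1=0xaf x2=0xa8 x3=0xa8 x4=0xa8  N=1 Z=0
after  5: x0=0x07 x1=0xaf x2=0xa8 x3=0xa8 x4=0xa8  N=0 Z=0
after  6: x0=0x07 x1=0xaf x2=0xa8 x3=0xa8 x4=0x07  N=0 Z=0
after  7: x0=0x07 x1=0xaf x2=0xa8 x3=0xa8 x4=0xa8  N=1 Z=0
-- IRQ taken; context saved, return-PC = 8 --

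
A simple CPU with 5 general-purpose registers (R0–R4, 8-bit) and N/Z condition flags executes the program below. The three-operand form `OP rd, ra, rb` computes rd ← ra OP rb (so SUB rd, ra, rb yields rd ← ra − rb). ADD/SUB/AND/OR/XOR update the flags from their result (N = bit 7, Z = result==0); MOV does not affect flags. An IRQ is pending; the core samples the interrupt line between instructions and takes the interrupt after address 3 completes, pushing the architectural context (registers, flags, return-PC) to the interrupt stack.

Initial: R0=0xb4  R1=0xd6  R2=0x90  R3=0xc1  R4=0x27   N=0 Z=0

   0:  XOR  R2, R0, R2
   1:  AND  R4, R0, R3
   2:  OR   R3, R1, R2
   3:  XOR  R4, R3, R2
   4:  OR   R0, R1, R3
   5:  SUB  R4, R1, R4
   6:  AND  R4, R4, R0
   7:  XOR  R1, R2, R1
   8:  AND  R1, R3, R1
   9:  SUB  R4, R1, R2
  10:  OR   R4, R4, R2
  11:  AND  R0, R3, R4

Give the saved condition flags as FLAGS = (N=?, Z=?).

after  0: R0=0xb4 R1=0xd6 R2=0x24 R3=0xc1 R4=0x27  N=0 Z=0
after  1: R0=0xb4 R1=0xd6 R2=0x24 R3=0xc1 R4=0x80  N=1 Z=0
after  2: R0=0xb4 R1=0xd6 R2=0x24 R3=0xf6 R4=0x80  N=1 Z=0
after  3: R0=0xb4 R1=0xd6 R2=0x24 R3=0xf6 R4=0xd2  N=1 Z=0
-- IRQ taken; context saved, return-PC = 4 --

FLAGS = (N=1, Z=0)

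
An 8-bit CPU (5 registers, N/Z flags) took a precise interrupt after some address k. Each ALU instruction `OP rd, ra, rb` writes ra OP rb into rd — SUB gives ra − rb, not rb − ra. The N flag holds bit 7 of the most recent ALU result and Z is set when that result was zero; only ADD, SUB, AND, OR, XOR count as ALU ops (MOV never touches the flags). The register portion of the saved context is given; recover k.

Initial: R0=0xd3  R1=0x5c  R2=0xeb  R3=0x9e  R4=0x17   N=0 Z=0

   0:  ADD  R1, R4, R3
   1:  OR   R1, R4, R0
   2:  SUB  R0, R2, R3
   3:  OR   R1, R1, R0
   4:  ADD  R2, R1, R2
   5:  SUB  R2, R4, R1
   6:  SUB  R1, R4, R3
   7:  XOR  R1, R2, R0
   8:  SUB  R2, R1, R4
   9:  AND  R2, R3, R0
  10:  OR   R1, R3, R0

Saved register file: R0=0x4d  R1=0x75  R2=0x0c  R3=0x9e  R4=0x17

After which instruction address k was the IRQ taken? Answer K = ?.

after  0: R0=0xd3 R1=0xb5 R2=0xeb R3=0x9e R4=0x17  N=1 Z=0
after  1: R0=0xd3 R1=0xd7 R2=0xeb R3=0x9e R4=0x17  N=1 Z=0
after  2: R0=0x4d R1=0xd7 R2=0xeb R3=0x9e R4=0x17  N=0 Z=0
after  3: R0=0x4d R1=0xdf R2=0xeb R3=0x9e R4=0x17  N=1 Z=0
after  4: R0=0x4d R1=0xdf R2=0xca R3=0x9e R4=0x17  N=1 Z=0
after  5: R0=0x4d R1=0xdf R2=0x38 R3=0x9e R4=0x17  N=0 Z=0
after  6: R0=0x4d R1=0x79 R2=0x38 R3=0x9e R4=0x17  N=0 Z=0
after  7: R0=0x4d R1=0x75 R2=0x38 R3=0x9e R4=0x17  N=0 Z=0
after  8: R0=0x4d R1=0x75 R2=0x5e R3=0x9e R4=0x17  N=0 Z=0
after  9: R0=0x4d R1=0x75 R2=0x0c R3=0x9e R4=0x17  N=0 Z=0
-- IRQ taken; context saved, return-PC = 10 --

K = 9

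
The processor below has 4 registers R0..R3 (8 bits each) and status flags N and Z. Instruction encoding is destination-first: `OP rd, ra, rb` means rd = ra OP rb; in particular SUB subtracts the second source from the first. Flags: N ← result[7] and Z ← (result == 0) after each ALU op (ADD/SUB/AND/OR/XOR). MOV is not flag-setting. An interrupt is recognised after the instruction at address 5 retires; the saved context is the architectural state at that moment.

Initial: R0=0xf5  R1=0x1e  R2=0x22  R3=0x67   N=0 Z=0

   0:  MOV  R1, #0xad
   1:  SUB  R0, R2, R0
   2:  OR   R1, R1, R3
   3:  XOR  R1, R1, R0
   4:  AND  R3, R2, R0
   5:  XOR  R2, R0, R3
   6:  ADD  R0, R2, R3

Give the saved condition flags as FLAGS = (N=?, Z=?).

after  0: R0=0xf5 R1=0xad R2=0x22 R3=0x67  N=0 Z=0
after  1: R0=0x2d R1=0xad R2=0x22 R3=0x67  N=0 Z=0
after  2: R0=0x2d R1=0xef R2=0x22 R3=0x67  N=1 Z=0
after  3: R0=0x2d R1=0xc2 R2=0x22 R3=0x67  N=1 Z=0
after  4: R0=0x2d R1=0xc2 R2=0x22 R3=0x20  N=0 Z=0
after  5: R0=0x2d R1=0xc2 R2=0x0d R3=0x20  N=0 Z=0
-- IRQ taken; context saved, return-PC = 6 --

FLAGS = (N=0, Z=0)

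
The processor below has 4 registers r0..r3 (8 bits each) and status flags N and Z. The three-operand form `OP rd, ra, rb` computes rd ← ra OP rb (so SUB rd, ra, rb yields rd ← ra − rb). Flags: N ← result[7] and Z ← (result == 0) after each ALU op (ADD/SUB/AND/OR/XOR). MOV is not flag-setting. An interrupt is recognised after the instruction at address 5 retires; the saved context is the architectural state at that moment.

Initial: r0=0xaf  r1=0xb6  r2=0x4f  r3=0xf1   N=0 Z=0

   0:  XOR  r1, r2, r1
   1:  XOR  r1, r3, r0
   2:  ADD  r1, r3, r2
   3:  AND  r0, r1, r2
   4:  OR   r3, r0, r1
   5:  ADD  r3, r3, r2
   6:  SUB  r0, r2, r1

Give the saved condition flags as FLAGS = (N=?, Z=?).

FLAGS = (N=1, Z=0)

after  0: r0=0xaf r1=0xf9 r2=0x4f r3=0xf1  N=1 Z=0
after  1: r0=0xaf r1=0x5e r2=0x4f r3=0xf1  N=0 Z=0
after  2: r0=0xaf r1=0x40 r2=0x4f r3=0xf1  N=0 Z=0
after  3: r0=0x40 r1=0x40 r2=0x4f r3=0xf1  N=0 Z=0
after  4: r0=0x40 r1=0x40 r2=0x4f r3=0x40  N=0 Z=0
after  5: r0=0x40 r1=0x40 r2=0x4f r3=0x8f  N=1 Z=0
-- IRQ taken; context saved, return-PC = 6 --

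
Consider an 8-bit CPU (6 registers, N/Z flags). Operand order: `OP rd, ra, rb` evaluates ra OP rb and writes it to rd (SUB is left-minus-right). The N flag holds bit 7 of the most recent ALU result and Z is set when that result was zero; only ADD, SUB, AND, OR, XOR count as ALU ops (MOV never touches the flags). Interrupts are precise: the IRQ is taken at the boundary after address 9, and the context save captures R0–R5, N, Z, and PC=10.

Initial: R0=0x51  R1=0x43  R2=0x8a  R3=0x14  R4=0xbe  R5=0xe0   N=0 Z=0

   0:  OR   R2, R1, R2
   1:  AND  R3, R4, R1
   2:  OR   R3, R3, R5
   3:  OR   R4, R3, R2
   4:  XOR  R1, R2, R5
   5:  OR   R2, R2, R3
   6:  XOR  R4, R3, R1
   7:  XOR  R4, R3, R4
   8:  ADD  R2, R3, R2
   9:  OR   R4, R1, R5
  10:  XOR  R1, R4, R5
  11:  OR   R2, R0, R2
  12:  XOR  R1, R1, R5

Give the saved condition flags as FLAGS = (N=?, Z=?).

after  0: R0=0x51 R1=0x43 R2=0xcb R3=0x14 R4=0xbe R5=0xe0  N=1 Z=0
after  1: R0=0x51 R1=0x43 R2=0xcb R3=0x02 R4=0xbe R5=0xe0  N=0 Z=0
after  2: R0=0x51 R1=0x43 R2=0xcb R3=0xe2 R4=0xbe R5=0xe0  N=1 Z=0
after  3: R0=0x51 R1=0x43 R2=0xcb R3=0xe2 R4=0xeb R5=0xe0  N=1 Z=0
after  4: R0=0x51 R1=0x2b R2=0xcb R3=0xe2 R4=0xeb R5=0xe0  N=0 Z=0
after  5: R0=0x51 R1=0x2b R2=0xeb R3=0xe2 R4=0xeb R5=0xe0  N=1 Z=0
after  6: R0=0x51 R1=0x2b R2=0xeb R3=0xe2 R4=0xc9 R5=0xe0  N=1 Z=0
after  7: R0=0x51 R1=0x2b R2=0xeb R3=0xe2 R4=0x2b R5=0xe0  N=0 Z=0
after  8: R0=0x51 R1=0x2b R2=0xcd R3=0xe2 R4=0x2b R5=0xe0  N=1 Z=0
after  9: R0=0x51 R1=0x2b R2=0xcd R3=0xe2 R4=0xeb R5=0xe0  N=1 Z=0
-- IRQ taken; context saved, return-PC = 10 --

FLAGS = (N=1, Z=0)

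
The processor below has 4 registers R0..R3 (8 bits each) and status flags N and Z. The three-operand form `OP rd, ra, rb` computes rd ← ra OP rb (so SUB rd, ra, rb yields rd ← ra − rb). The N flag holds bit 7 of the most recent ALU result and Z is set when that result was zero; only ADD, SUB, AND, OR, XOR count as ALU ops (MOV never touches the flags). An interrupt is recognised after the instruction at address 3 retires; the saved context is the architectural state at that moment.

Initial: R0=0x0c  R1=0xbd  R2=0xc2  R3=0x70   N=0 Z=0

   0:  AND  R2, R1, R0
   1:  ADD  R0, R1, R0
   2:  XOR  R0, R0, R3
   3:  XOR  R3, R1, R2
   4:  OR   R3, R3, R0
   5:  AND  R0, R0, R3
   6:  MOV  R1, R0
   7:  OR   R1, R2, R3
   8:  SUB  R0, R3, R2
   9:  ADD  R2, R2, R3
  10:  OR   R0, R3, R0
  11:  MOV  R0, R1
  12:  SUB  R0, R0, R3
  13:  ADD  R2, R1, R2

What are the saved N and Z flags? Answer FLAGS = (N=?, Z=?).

FLAGS = (N=1, Z=0)

after  0: R0=0x0c R1=0xbd R2=0x0c R3=0x70  N=0 Z=0
after  1: R0=0xc9 R1=0xbd R2=0x0c R3=0x70  N=1 Z=0
after  2: R0=0xb9 R1=0xbd R2=0x0c R3=0x70  N=1 Z=0
after  3: R0=0xb9 R1=0xbd R2=0x0c R3=0xb1  N=1 Z=0
-- IRQ taken; context saved, return-PC = 4 --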